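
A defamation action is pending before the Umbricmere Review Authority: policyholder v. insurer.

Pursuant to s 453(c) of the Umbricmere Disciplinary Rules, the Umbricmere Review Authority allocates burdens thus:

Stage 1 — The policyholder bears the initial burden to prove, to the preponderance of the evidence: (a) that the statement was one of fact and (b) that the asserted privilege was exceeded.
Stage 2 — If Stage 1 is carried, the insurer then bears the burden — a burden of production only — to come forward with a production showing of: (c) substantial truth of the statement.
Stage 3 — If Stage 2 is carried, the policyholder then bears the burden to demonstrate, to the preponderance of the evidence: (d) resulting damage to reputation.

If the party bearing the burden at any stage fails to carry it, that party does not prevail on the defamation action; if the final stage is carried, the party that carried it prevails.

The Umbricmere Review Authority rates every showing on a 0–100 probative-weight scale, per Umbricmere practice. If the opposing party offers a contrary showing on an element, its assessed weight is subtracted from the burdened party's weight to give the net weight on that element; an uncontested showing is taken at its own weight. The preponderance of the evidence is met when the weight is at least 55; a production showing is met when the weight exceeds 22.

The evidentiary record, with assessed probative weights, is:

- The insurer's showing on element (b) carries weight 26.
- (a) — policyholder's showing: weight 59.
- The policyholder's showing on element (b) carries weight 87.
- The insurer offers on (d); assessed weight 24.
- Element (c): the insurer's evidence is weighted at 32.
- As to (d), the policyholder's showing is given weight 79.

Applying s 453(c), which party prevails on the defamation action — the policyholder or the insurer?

policyholder

Stage 1 (policyholder, the preponderance of the evidence, weight is at least 55): (a) 59 ≥ 55 — meets; (b) net 87−26=61 ≥ 55 — meets.
  All elements met. The burden passes to the insurer.
Stage 2 (insurer, a production showing, weight exceeds 22): (c) 32 > 22 — meets.
  Stage 2 is satisfied; the onus moves to the policyholder.
Stage 3 (policyholder, the preponderance of the evidence, weight is at least 55): (d) net 79−24=55 ≥ 55 — meets.
  All elements met at the final stage.
Every stage carried; the policyholder prevails.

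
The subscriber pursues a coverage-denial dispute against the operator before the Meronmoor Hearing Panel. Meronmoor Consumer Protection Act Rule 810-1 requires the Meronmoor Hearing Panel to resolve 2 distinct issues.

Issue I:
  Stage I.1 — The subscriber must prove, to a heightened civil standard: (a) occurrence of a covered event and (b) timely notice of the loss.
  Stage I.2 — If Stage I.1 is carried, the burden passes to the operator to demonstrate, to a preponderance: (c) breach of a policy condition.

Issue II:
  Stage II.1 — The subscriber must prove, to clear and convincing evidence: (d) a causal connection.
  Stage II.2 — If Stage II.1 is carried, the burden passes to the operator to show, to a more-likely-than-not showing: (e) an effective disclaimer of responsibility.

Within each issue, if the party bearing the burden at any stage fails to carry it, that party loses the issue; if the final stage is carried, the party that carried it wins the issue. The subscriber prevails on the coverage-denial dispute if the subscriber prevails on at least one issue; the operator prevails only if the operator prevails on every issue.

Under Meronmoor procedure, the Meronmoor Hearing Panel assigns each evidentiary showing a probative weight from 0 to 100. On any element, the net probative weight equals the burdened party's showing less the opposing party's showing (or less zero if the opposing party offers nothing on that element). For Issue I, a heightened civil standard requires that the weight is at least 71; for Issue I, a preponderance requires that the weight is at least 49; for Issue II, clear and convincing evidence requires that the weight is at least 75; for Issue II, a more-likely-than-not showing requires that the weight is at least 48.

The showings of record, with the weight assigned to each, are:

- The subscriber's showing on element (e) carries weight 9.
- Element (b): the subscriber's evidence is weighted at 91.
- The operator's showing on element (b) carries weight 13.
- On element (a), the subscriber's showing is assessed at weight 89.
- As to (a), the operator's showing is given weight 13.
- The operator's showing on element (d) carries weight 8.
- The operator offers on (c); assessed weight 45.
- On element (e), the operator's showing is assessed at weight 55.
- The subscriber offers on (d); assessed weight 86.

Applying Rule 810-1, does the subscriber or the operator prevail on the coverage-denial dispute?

subscriber

— Issue I —
At Stage I.1 the subscriber must meet a heightened civil standard (weight is at least 71): on (a) the weight is 89 less the opposing 13 gives net 76, which does reach 71, so (a) meets the standard; on (b) the weight is 91 less the opposing 13 gives net 78, which does reach 71, so (b) meets the standard.
  The subscriber carries Stage I.1; the operator now bears the burden.
At Stage I.2 the operator must meet a preponderance (weight is at least 49): on (c) the weight is 45, < 49, so (c) does not meet the standard.
  Not every element is met, so the operator fails to carry Stage I.2.
So the subscriber prevails on this issue.
— Issue II —
At Stage II.1 the subscriber must meet clear and convincing evidence (weight is at least 75): on (d) the weight is 86 less the opposing 8 gives net 78, ≥ 75, so (d) meets the standard.
  All elements met. The burden passes to the operator.
At Stage II.2 the operator must meet a more-likely-than-not showing (weight is at least 48): on (e) the weight is 55 less the opposing 9 gives net 46, which does not reach 48, so (e) does not meet the standard.
  Stage II.2 not carried; the operator fails its burden.
The analysis ends at Stage II.2; the subscriber prevails on this issue.
Per-issue: Issue I → subscriber; Issue II → subscriber. The subscriber must prevail on at least one issue; overall, the subscriber prevails.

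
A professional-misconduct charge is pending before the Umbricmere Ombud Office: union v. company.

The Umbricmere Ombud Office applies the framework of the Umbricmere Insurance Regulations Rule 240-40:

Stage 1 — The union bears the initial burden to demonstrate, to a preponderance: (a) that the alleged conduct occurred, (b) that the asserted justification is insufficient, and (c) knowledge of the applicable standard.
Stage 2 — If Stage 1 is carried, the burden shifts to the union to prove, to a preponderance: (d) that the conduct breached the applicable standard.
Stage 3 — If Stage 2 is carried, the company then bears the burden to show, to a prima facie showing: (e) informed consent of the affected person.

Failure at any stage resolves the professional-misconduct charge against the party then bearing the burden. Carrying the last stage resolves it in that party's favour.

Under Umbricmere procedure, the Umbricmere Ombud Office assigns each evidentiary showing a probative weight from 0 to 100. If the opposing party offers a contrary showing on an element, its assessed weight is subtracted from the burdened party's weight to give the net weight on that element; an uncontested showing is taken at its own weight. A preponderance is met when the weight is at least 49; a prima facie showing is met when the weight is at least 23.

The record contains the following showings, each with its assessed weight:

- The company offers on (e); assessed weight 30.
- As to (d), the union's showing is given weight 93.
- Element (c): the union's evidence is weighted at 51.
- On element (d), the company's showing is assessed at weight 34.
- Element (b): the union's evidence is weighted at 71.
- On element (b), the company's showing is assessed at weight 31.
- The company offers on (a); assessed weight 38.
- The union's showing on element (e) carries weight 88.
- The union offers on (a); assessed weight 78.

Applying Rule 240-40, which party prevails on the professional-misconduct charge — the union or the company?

Stage 1 (union, a preponderance, weight is at least 49): (a) net 78−38=40 < 49 — fails; (b) net 71−31=40 < 49 — fails; (c) 51 ≥ 49 — meets.
  The union does not carry Stage 1.
So the company prevails.

company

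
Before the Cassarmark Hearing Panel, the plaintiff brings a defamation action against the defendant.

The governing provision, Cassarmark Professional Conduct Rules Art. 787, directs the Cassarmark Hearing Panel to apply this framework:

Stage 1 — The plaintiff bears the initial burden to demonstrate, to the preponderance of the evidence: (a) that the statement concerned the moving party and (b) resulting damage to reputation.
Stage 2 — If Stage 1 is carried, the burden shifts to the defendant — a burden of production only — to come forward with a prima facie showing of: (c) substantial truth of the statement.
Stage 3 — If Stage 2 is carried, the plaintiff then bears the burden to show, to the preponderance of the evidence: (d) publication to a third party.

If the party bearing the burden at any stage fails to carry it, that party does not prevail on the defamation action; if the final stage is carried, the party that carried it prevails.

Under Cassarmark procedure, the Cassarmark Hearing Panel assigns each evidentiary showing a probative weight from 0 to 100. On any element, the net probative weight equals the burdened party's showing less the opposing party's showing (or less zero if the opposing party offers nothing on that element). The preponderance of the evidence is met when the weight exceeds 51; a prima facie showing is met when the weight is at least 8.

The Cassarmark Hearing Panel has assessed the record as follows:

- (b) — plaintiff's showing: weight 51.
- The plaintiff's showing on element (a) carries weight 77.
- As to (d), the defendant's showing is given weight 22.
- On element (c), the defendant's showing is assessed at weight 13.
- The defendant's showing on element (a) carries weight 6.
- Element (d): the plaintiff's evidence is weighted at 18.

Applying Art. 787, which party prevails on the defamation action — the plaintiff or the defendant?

Stage 1 — burden on plaintiff; standard: the preponderance of the evidence (weight exceeds 51).
    (a): 77 − 6 = 71 > 51 [met]
    (b): 51 ≤ 51 [not met]
  Not every element is met, so the plaintiff fails to carry Stage 1.
The analysis ends at Stage 1; the defendant prevails.

defendant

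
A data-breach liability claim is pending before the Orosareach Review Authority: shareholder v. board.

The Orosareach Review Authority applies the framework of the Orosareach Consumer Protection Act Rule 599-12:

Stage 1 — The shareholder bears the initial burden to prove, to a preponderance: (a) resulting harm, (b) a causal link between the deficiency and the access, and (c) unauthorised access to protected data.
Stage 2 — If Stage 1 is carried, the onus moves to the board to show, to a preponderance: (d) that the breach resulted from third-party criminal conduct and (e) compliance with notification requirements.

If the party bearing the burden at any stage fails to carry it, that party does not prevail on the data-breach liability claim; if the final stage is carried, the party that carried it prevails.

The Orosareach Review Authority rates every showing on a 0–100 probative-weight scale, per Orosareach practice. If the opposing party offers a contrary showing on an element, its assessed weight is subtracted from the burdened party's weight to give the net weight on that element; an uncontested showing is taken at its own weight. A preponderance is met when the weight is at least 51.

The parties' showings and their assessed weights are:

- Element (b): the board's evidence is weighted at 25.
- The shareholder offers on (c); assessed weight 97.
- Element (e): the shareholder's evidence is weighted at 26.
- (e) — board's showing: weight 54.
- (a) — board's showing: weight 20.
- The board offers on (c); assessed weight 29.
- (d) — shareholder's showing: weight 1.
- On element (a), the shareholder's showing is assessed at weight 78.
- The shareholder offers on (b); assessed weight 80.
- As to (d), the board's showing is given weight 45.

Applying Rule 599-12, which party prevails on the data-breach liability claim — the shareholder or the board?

Stage 1 (shareholder, a preponderance, weight is at least 51): (a) net 78−20=58 ≥ 51 — meets; (b) net 80−25=55 ≥ 51 — meets; (c) net 97−29=68 ≥ 51 — meets.
  Stage 1 carried; the burden shifts to the board.
Stage 2 (board, a preponderance, weight is at least 51): (d) net 45−1=44 < 51 — fails; (e) net 54−26=28 < 51 — fails.
  Not every element is met, so the board fails to carry Stage 2.
So the shareholder prevails.

shareholder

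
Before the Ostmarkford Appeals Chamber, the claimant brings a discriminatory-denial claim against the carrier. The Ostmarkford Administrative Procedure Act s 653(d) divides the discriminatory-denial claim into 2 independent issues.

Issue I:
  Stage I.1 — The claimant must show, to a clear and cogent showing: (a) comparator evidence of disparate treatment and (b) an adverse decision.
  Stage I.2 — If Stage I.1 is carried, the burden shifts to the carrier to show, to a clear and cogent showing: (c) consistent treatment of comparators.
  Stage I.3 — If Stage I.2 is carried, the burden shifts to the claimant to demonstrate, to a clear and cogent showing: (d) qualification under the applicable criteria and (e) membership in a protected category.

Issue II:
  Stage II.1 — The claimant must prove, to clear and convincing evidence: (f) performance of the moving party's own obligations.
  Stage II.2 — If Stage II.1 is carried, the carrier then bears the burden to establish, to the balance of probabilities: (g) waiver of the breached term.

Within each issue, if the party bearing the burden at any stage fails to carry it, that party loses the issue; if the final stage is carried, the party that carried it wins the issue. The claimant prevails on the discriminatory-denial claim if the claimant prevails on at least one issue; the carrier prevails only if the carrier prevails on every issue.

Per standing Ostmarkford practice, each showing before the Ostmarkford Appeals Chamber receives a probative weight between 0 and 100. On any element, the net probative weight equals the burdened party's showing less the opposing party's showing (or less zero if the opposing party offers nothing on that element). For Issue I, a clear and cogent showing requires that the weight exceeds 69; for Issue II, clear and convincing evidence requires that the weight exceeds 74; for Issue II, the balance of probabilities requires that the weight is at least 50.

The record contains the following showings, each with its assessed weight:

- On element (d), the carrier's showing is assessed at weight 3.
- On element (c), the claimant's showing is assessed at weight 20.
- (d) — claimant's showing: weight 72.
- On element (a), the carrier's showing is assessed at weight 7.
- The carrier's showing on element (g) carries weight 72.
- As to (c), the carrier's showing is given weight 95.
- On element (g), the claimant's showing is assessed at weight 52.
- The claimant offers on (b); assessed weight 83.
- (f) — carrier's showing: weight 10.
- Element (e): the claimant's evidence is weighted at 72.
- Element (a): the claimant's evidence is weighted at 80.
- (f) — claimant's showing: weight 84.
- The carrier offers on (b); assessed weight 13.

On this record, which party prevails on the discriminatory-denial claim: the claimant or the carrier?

— Issue I —
Stage I.1 (claimant, a clear and cogent showing, weight exceeds 69): (a) net 80−7=73 > 69 — meets; (b) net 83−13=70 > 69 — meets.
  The claimant carries Stage I.1; the carrier now bears the burden.
Stage I.2 (carrier, a clear and cogent showing, weight exceeds 69): (c) net 95−20=75 > 69 — meets.
  Stage I.2 is satisfied; the onus moves to the claimant.
Stage I.3 (claimant, a clear and cogent showing, weight exceeds 69): (d) net 72−3=69 ≤ 69 — fails; (e) 72 > 69 — meets.
  Not every element is met, so the claimant fails to carry Stage I.3.
The carrier prevails on this issue.
— Issue II —
At Stage II.1 the claimant must meet clear and convincing evidence (weight exceeds 74): on (f) the weight is 84 less the opposing 10 gives net 74, ≤ 74, so (f) does not meet the standard.
  Stage II.1 not carried; the claimant fails its burden.
The analysis ends at Stage II.1; the carrier prevails on this issue.
Per-issue: Issue I → carrier; Issue II → carrier. The claimant must prevail on at least one issue; overall, the carrier prevails.

carrier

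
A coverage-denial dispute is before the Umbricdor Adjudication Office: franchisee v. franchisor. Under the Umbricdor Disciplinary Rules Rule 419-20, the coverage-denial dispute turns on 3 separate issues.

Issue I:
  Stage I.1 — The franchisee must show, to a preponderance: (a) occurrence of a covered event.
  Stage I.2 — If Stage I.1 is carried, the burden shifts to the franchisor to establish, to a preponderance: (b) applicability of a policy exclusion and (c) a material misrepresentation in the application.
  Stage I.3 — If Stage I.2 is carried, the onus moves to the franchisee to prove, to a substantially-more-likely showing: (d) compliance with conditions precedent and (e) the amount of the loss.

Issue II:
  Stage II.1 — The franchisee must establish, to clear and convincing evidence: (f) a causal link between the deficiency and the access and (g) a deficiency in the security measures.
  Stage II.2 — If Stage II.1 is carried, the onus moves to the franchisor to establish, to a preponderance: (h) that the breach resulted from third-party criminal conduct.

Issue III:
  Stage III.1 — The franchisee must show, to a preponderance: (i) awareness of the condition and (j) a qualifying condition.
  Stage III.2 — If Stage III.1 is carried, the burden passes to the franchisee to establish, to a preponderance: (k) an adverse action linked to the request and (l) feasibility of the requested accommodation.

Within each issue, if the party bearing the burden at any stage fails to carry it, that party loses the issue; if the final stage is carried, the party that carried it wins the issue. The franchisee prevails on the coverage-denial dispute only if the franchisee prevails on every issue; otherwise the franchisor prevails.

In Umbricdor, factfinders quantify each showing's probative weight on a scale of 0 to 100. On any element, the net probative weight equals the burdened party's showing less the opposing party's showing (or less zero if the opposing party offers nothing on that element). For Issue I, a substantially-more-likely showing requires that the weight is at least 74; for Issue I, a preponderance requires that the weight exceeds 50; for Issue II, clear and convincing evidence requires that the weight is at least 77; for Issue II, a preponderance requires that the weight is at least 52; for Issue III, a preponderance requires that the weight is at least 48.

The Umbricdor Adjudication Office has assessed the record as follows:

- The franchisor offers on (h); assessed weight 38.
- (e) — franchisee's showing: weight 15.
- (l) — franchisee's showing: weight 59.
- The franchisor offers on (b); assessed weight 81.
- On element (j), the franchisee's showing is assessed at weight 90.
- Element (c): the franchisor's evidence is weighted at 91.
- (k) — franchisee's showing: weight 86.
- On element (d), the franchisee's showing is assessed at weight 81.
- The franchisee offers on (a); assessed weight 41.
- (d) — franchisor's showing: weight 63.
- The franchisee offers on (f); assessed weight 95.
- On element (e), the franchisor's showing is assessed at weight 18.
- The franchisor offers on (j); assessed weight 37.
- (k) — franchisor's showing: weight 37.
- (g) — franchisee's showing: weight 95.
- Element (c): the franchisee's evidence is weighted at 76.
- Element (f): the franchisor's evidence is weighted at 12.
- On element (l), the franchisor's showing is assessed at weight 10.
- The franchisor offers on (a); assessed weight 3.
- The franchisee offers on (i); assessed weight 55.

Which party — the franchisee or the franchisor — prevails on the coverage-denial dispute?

— Issue I —
At Stage I.1 the franchisee must meet a preponderance (weight exceeds 50): on (a) the weight is 41 less the opposing 3 gives net 38, which does not exceed 50, so (a) does not meet the standard.
  Not every element is met, so the franchisee fails to carry Stage I.1.
The analysis ends at Stage I.1; the franchisor prevails on this issue.
— Issue II —
Stage II.1 (franchisee, clear and convincing evidence, weight is at least 77): (f) net 95−12=83 ≥ 77 — meets; (g) 95 ≥ 77 — meets.
  All elements met. The burden passes to the franchisor.
Stage II.2 (franchisor, a preponderance, weight is at least 52): (h) 38 < 52 — fails.
  Stage II.2 not carried; the franchisor fails its burden.
The franchisee prevails on this issue.
— Issue III —
Stage III.1 — burden on franchisee; standard: a preponderance (weight is at least 48).
    (i): 55 ≥ 48 [met]
    (j): 90 − 37 = 53 ≥ 48 [met]
  Stage III.1 is satisfied; the franchisee continues to bear the burden.
Stage III.2 — burden on franchisee; standard: a preponderance (weight is at least 48).
    (k): 86 − 37 = 49 ≥ 48 [met]
    (l): 59 − 10 = 49 ≥ 48 [met]
  All elements met at the final stage.
All stages carried — the franchisee prevails on this issue.
Per-issue: Issue I → franchisor; Issue II → franchisee; Issue III → franchisee. The franchisee must prevail on every issue; overall, the franchisor prevails.

franchisor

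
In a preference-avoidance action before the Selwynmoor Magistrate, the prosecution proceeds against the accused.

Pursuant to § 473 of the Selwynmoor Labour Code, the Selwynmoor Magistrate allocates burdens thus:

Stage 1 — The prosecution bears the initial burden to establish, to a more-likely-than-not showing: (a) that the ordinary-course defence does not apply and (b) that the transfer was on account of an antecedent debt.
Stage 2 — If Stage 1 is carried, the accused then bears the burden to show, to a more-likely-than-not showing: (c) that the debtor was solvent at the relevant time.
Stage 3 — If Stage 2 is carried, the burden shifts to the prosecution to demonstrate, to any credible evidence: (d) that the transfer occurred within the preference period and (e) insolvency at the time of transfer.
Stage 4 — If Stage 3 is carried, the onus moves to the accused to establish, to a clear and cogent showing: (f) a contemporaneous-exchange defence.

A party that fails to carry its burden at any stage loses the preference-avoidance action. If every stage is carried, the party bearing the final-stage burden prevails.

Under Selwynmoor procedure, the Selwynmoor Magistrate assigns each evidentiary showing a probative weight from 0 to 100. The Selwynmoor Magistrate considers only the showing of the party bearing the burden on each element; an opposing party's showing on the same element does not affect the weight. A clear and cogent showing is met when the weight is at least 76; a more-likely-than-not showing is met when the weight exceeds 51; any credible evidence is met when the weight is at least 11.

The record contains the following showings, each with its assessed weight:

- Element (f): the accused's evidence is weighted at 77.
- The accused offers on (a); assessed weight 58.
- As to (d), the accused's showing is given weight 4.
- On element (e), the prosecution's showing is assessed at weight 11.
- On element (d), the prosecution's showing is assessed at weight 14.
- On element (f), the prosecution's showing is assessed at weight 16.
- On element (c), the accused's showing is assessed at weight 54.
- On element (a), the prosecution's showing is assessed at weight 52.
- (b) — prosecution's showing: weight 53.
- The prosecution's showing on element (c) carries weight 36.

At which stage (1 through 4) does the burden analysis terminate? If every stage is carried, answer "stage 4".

Stage 1 — burden on prosecution; standard: a more-likely-than-not showing (weight exceeds 51).
    (a): 52 (accused's 58 disregarded) > 51 [met]
    (b): 53 > 51 [met]
  All elements met. The burden passes to the accused.
Stage 2 — burden on accused; standard: a more-likely-than-not showing (weight exceeds 51).
    (c): 54 (prosecution's 36 disregarded) > 51 [met]
  Stage 2 is satisfied; the onus moves to the prosecution.
Stage 3 — burden on prosecution; standard: any credible evidence (weight is at least 11).
    (d): 14 (accused's 4 disregarded) ≥ 11 [met]
    (e): 11 ≥ 11 [met]
  Stage 3 carried; the burden shifts to the accused.
Stage 4 — burden on accused; standard: a clear and cogent showing (weight is at least 76).
    (f): 77 (prosecution's 16 disregarded) ≥ 76 [met]
  All elements met at the final stage.
With every stage satisfied, the accused prevails.

stage 4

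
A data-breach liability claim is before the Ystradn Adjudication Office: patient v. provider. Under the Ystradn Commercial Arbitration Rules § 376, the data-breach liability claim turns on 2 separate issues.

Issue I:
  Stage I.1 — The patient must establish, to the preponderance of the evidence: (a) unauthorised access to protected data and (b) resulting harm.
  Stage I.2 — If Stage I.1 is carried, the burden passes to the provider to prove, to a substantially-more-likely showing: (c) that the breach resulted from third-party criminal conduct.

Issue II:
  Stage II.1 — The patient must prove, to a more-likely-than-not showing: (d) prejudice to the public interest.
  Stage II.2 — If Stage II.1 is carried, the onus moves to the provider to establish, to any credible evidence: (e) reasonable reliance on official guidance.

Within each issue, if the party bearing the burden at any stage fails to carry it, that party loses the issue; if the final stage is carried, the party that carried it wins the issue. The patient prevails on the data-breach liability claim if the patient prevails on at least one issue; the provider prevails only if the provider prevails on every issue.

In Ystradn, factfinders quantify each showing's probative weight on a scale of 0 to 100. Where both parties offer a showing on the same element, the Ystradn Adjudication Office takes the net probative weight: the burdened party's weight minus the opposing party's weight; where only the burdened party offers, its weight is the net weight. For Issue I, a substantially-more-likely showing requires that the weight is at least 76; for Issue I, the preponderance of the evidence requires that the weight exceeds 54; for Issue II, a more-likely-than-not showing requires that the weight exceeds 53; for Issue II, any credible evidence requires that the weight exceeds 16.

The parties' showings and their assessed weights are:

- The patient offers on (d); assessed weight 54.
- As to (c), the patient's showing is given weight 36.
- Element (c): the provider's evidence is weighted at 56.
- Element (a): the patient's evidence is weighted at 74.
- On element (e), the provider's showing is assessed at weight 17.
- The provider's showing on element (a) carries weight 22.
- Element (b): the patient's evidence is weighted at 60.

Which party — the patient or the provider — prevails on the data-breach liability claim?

— Issue I —
Stage I.1 (patient, the preponderance of the evidence, weight exceeds 54): (a) net 74−22=52 ≤ 54 — fails; (b) 60 > 54 — meets.
  Stage I.1 not carried; the patient fails its burden.
The analysis ends at Stage I.1; the provider prevails on this issue.
— Issue II —
Stage II.1 — burden on patient; standard: a more-likely-than-not showing (weight exceeds 53).
    (d): 54 > 53 [met]
  Stage II.1 is satisfied; the onus moves to the provider.
Stage II.2 — burden on provider; standard: any credible evidence (weight exceeds 16).
    (e): 17 > 16 [met]
  Stage II.2 carried; the final stage is satisfied.
With every stage satisfied, the provider prevails on this issue.
Per-issue: Issue I → provider; Issue II → provider. The patient must prevail on at least one issue; overall, the provider prevails.

provider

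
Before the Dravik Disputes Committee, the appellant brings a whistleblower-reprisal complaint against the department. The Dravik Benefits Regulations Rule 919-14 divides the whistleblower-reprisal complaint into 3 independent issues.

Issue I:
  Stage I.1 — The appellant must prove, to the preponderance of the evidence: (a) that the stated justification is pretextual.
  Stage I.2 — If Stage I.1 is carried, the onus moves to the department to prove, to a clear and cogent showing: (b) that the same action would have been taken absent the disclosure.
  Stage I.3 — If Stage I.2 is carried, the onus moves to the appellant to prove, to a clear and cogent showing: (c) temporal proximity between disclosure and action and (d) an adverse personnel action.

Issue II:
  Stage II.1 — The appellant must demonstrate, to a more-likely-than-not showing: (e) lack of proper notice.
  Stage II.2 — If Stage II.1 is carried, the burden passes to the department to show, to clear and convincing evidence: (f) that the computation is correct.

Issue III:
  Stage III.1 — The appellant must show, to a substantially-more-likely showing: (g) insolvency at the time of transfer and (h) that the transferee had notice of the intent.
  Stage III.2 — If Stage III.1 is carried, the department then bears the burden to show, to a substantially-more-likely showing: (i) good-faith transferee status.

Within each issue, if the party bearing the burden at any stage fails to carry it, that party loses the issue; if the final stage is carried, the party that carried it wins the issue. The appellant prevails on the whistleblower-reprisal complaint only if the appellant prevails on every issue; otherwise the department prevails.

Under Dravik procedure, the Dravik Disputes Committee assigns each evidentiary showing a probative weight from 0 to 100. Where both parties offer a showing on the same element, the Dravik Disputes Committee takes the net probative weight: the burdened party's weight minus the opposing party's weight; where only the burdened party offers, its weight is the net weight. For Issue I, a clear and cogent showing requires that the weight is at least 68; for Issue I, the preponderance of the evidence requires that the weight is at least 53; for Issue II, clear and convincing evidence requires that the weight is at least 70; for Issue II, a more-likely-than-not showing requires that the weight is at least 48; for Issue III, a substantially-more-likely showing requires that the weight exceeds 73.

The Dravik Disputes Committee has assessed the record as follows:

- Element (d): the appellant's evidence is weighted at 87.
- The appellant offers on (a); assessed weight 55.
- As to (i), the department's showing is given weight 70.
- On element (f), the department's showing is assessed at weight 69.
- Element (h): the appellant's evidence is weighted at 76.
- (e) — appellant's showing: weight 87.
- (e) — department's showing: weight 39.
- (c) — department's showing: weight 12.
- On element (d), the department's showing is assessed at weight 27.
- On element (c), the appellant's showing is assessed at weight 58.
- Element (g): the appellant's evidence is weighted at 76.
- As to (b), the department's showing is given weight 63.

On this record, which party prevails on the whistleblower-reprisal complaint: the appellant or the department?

— Issue I —
Stage I.1 — burden on appellant; standard: the preponderance of the evidence (weight is at least 53).
    (a): 55 ≥ 53 [met]
  All elements met. The burden passes to the department.
Stage I.2 — burden on department; standard: a clear and cogent showing (weight is at least 68).
    (b): 63 < 68 [not met]
  The department does not carry Stage I.2.
The appellant prevails on this issue.
— Issue II —
At Stage II.1 the appellant must meet a more-likely-than-not showing (weight is at least 48): on (e) the weight is 87 less the opposing 39 gives net 48, ≥ 48, so (e) meets the standard.
  The appellant carries Stage II.1; the department now bears the burden.
At Stage II.2 the department must meet clear and convincing evidence (weight is at least 70): on (f) the weight is 69, < 70, so (f) does not meet the standard.
  Stage II.2 not carried; the department fails its burden.
The analysis ends at Stage II.2; the appellant prevails on this issue.
— Issue III —
At Stage III.1 the appellant must meet a substantially-more-likely showing (weight exceeds 73): on (g) the weight is 76, > 73, so (g) meets the standard; on (h) the weight is 76, which does exceed 73, so (h) meets the standard.
  Stage III.1 is satisfied; the onus moves to the department.
At Stage III.2 the department must meet a substantially-more-likely showing (weight exceeds 73): on (i) the weight is 70, which does not exceed 73, so (i) does not meet the standard.
  The department does not carry Stage III.2.
The analysis ends at Stage III.2; the appellant prevails on this issue.
Per-issue: Issue I → appellant; Issue II → appellant; Issue III → appellant. The appellant must prevail on every issue; overall, the appellant prevails.

appellant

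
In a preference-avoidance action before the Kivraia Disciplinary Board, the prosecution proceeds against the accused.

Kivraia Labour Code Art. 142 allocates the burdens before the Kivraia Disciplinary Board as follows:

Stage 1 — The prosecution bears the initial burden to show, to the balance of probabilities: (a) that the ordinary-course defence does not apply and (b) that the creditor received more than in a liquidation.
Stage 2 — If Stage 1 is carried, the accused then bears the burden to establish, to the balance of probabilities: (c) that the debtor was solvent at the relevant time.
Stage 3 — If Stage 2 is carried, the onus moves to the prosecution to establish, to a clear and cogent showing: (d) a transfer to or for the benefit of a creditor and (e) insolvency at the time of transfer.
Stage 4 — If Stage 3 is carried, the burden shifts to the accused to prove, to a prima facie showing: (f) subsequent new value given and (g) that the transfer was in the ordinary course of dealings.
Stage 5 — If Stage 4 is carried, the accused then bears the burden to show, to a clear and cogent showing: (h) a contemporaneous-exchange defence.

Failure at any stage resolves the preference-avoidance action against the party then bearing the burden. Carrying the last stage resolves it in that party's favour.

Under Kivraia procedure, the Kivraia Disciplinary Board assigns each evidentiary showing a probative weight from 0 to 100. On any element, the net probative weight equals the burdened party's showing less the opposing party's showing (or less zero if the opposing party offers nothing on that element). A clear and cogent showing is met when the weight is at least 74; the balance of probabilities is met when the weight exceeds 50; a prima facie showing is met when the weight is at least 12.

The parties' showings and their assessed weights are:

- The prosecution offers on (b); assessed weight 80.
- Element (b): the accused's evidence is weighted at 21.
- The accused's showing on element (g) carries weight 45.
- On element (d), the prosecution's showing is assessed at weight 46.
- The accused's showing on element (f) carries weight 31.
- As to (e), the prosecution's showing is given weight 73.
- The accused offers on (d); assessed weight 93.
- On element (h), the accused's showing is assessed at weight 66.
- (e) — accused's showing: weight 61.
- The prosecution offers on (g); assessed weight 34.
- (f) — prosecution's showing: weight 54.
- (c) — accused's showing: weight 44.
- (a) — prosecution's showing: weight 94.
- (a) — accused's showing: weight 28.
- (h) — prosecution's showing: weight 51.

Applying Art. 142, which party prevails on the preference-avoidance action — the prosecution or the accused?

prosecution

Stage 1 — burden on prosecution; standard: the balance of probabilities (weight exceeds 50).
    (a): 94 − 28 = 66 > 50 [met]
    (b): 80 − 21 = 59 > 50 [met]
  All elements met. The burden passes to the accused.
Stage 2 — burden on accused; standard: the balance of probabilities (weight exceeds 50).
    (c): 44 ≤ 50 [not met]
  The accused does not carry Stage 2.
The prosecution prevails.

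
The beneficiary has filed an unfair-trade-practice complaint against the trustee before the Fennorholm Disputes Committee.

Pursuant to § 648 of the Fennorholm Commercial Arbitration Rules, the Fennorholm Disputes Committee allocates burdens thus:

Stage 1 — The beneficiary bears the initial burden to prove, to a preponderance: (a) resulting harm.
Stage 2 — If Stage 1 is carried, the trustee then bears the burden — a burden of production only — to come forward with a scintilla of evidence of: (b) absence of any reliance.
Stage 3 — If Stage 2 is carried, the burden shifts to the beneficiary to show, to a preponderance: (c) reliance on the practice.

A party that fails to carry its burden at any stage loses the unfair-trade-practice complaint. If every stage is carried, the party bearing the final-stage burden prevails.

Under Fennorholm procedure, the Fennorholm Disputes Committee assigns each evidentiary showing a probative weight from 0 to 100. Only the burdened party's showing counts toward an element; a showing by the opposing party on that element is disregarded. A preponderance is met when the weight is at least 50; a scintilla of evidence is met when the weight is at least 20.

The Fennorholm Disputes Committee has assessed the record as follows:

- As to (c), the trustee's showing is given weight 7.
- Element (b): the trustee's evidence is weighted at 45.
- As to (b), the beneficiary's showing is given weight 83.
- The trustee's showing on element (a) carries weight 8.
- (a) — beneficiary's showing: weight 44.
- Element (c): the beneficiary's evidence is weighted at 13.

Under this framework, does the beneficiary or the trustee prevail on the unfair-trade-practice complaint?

trustee

At Stage 1 the beneficiary must meet a preponderance (weight is at least 50): on (a) the weight is 44 (the trustee's 8 is given no effect), < 50, so (a) does not meet the standard.
  Stage 1 not carried; the beneficiary fails its burden.
The analysis ends at Stage 1; the trustee prevails.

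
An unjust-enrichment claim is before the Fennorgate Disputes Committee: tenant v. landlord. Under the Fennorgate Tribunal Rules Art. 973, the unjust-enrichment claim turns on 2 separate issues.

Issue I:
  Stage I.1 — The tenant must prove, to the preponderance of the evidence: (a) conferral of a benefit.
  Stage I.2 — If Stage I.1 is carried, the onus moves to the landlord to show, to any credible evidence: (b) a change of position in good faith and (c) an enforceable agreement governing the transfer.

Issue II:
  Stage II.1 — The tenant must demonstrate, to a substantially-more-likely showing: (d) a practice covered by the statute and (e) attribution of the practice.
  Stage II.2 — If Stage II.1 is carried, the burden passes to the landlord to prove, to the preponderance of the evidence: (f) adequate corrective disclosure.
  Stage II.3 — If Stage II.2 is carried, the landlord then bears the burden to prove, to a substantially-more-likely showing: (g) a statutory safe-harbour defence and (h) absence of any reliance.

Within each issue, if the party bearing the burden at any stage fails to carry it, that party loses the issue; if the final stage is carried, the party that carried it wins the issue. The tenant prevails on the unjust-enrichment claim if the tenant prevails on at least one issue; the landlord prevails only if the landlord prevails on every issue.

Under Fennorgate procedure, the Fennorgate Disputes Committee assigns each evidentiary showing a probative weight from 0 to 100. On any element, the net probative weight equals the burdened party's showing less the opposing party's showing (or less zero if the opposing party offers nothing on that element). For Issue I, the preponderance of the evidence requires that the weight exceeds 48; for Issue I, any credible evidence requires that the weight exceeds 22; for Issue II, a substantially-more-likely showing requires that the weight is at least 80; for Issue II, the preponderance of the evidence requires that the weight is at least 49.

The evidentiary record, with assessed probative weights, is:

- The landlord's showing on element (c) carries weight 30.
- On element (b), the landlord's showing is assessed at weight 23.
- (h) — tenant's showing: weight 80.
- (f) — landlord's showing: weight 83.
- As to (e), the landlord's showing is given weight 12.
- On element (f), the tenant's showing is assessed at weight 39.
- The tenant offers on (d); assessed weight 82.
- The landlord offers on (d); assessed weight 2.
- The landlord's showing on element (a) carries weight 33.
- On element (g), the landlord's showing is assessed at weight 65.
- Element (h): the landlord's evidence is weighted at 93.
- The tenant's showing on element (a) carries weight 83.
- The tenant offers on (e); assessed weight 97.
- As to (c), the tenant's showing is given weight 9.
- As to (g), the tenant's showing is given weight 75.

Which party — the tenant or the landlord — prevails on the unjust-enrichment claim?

tenant

— Issue I —
Stage I.1 (tenant, the preponderance of the evidence, weight exceeds 48): (a) net 83−33=50 > 48 — meets.
  The tenant carries Stage I.1; the landlord now bears the burden.
Stage I.2 (landlord, any credible evidence, weight exceeds 22): (b) 23 > 22 — meets; (c) net 30−9=21 ≤ 22 — fails.
  Not every element is met, so the landlord fails to carry Stage I.2.
The tenant prevails on this issue.
— Issue II —
Stage II.1 — burden on tenant; standard: a substantially-more-likely showing (weight is at least 80).
    (d): 82 − 2 = 80 ≥ 80 [met]
    (e): 97 − 12 = 85 ≥ 80 [met]
  Stage II.1 is satisfied; the onus moves to the landlord.
Stage II.2 — burden on landlord; standard: the preponderance of the evidence (weight is at least 49).
    (f): 83 − 39 = 44 < 49 [not met]
  The landlord does not carry Stage II.2.
So the tenant prevails on this issue.
Per-issue: Issue I → tenant; Issue II → tenant. The tenant must prevail on at least one issue; overall, the tenant prevails.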